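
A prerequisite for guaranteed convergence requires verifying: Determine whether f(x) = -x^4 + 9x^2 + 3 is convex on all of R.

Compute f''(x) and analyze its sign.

f(x) = -x^4 + 9x^2 + 3
f'(x) = -4x^3 + 18x
f''(x) = -12x^2 + 18
f''(x) = -12x^2 + 18 -> -inf as |x| -> inf
Therefore, f is not globally convex on R.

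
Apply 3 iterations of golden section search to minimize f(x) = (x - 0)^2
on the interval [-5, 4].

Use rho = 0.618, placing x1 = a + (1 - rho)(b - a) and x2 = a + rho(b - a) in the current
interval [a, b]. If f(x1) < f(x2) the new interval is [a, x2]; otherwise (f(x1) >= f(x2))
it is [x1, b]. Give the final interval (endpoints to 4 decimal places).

Golden section search for min of f(x) = (x - 0)^2 on [-5, 4].
Each step: x1 = a + (1 - rho)(b - a), x2 = a + rho(b - a); if f(x1) < f(x2) keep [a, x2], otherwise keep [x1, b].
Step 1: [-5.0000, 4.0000], x1=-1.5620 (f=2.4398), x2=0.5620 (f=0.3158); f(x1) > f(x2) => keep [-1.5620, 4.0000]
Step 2: [-1.5620, 4.0000], x1=0.5627 (f=0.3166), x2=1.8753 (f=3.5168); f(x1) < f(x2) => keep [-1.5620, 1.8753]
Step 3: [-1.5620, 1.8753], x1=-0.2489 (f=0.0620), x2=0.5623 (f=0.3161); f(x1) < f(x2) => keep [-1.5620, 0.5623]
Final interval: [-1.5620, 0.5623]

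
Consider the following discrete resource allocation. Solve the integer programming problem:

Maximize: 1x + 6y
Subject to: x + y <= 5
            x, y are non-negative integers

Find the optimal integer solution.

Objective: 1x + 6y, constraint: x + y <= 5
Coefficient of y is 6 > coefficient of x is 1, so allocate the entire budget to y.
Optimal: x = 0, y = 5, value = 30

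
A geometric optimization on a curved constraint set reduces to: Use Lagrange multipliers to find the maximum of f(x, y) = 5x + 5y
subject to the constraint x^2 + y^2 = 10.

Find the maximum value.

Set up Lagrange conditions: grad f = lambda * grad g
  5 = 2*lambda*x
  5 = 2*lambda*y
From these: x/y = 5/5, so x = 5t, y = 5t for some t.
Substitute into constraint: (5t)^2 + (5t)^2 = 10
  t^2 * 50 = 10
  t = sqrt(10/50)
Maximum = 5*x + 5*y = (5^2 + 5^2)*t = 50 * sqrt(10/50) = sqrt(500)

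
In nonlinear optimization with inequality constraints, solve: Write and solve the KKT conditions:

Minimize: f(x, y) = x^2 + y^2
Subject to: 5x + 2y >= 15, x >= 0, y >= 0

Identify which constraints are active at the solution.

KKT conditions for min x^2 + y^2 s.t. 5x + 2y >= 15, x >= 0, y >= 0:
Stationarity: 2x = mu*5 + mu_x, 2y = mu*2 + mu_y, with mu, mu_x, mu_y >= 0
Complementary slackness: mu*(5x + 2y - 15) = 0, mu_x*x = 0, mu_y*y = 0
(0, 0) is infeasible (5*0 + 2*0 < 15), so if mu = 0 stationarity would force x = mu_x/2 >= 0, y = mu_y/2 >= 0 with mu_x*x = mu_y*y = 0, i.e. x = y = 0: contradiction. Hence mu > 0 and 5x + 2y = 15 is active.
Try x > 0, y > 0 (so mu_x = mu_y = 0): x = 5*mu/2, y = 2*mu/2
Substitute: 5*(5*mu/2) + 2*(2*mu/2) = 15
  mu*29/2 = 15 => mu = 30/29
x* = 75/29 > 0, y* = 30/29 > 0, consistent with mu_x = mu_y = 0.
f is convex and the constraints are linear, so this KKT point is the global minimum.
f* = 225/29
Active constraints: 5x + 2y >= 15 (holds with equality, mu = 30/29 > 0); x >= 0 and y >= 0 are inactive (mu_x = mu_y = 0).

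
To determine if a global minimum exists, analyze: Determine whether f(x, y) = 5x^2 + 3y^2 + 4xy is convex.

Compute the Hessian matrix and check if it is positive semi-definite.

f(x,y) = 5x^2 + 3y^2 + 4xy
Hessian H = [[10, 4], [4, 6]]
trace(H) = 16, det(H) = 44
Eigenvalues: (16 +/- sqrt(80)) / 2 = 12.47, 3.528
Since both eigenvalues > 0, f is convex.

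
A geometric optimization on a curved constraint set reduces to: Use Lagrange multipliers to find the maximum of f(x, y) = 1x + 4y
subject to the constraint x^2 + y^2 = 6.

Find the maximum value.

Set up Lagrange conditions: grad f = lambda * grad g
  1 = 2*lambda*x
  4 = 2*lambda*y
From these: x/y = 1/4, so x = 1t, y = 4t for some t.
Substitute into constraint: (1t)^2 + (4t)^2 = 6
  t^2 * 17 = 6
  t = sqrt(6/17)
Maximum = 1*x + 4*y = (1^2 + 4^2)*t = 17 * sqrt(6/17) = sqrt(102)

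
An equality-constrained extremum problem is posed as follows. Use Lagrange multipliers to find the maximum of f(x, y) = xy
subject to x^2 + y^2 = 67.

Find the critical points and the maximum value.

Lagrange conditions: y = 2*lambda*x and x = 2*lambda*y
If x = 0 then y = 0, violating the constraint, so x, y != 0.
Dividing: y/x = x/y => x^2 = y^2 => y = x or y = -x
Constraint: 2x^2 = 67 => x^2 = 67/2 => x = +/-sqrt(67/2)
Critical points: (sqrt(67/2), sqrt(67/2)), (-sqrt(67/2), -sqrt(67/2)), (sqrt(67/2), -sqrt(67/2)), (-sqrt(67/2), sqrt(67/2))
  y = x:  xy = x^2 = 67/2  at (sqrt(67/2), sqrt(67/2)) and (-sqrt(67/2), -sqrt(67/2))
  y = -x: xy = -x^2 = -67/2 at (sqrt(67/2), -sqrt(67/2)) and (-sqrt(67/2), sqrt(67/2))
Maximum xy = 67/2 at (sqrt(67/2), sqrt(67/2)) and (-sqrt(67/2), -sqrt(67/2))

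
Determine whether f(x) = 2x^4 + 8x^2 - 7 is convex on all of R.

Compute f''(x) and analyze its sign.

f(x) = 2x^4 + 8x^2 - 7
f'(x) = 8x^3 + 16x
f''(x) = 24x^2 + 16
f''(x) = 24x^2 + 16 >= 16 > 0 for all x
Therefore, f is convex on R.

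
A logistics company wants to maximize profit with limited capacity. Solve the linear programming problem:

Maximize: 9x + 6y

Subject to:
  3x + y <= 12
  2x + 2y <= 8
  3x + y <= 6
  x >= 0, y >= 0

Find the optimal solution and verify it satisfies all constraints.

Feasible vertices: (0, 0), (0, 4), (1, 3), (2, 0)
Objective 9x + 6y at each vertex:
  (0, 0): 0
  (0, 4): 24
  (1, 3): 27
  (2, 0): 18
Maximum is 27 at (1, 3).
Verify constraints at (x, y) = (1, 3):
  3*1 + 1*3 = 6 <= 12
  2*1 + 2*3 = 8 <= 8 (active)
  3*1 + 1*3 = 6 <= 6 (active)
  x = 1 >= 0, y = 3 >= 0. All constraints satisfied.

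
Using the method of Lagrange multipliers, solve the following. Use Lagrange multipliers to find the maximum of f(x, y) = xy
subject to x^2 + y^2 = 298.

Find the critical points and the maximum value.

Lagrange conditions: y = 2*lambda*x and x = 2*lambda*y
If x = 0 then y = 0, violating the constraint, so x, y != 0.
Dividing: y/x = x/y => x^2 = y^2 => y = x or y = -x
Constraint: 2x^2 = 298 => x^2 = 149 => x = +/-sqrt(149)
Critical points: (sqrt(149), sqrt(149)), (-sqrt(149), -sqrt(149)), (sqrt(149), -sqrt(149)), (-sqrt(149), sqrt(149))
  y = x:  xy = x^2 = 149  at (sqrt(149), sqrt(149)) and (-sqrt(149), -sqrt(149))
  y = -x: xy = -x^2 = -149 at (sqrt(149), -sqrt(149)) and (-sqrt(149), sqrt(149))
Maximum xy = 149 at (sqrt(149), sqrt(149)) and (-sqrt(149), -sqrt(149))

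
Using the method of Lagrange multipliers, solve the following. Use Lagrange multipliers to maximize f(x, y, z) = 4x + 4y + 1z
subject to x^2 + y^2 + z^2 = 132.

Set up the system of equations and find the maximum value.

Lagrange conditions: 4 = 2*lambda*x, 4 = 2*lambda*y, 1 = 2*lambda*z
So x:4 = y:4 = z:1, i.e. x = 4t, y = 4t, z = 1t
Constraint: t^2*(4^2 + 4^2 + 1^2) = 132
  t^2 * 33 = 132  =>  t = sqrt(4)
Maximum = 4*4t + 4*4t + 1*1t = 33*sqrt(4) = 66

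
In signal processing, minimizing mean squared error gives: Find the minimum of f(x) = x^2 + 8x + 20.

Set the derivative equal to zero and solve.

f(x) = x^2 + 8x + 20
f'(x) = 2x + (8) = 0
x = -8/2 = -4
f(-4) = 4
Since f''(x) = 2 > 0, this is a minimum.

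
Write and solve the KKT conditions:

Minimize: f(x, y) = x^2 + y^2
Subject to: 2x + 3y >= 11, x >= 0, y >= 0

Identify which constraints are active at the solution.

KKT conditions for min x^2 + y^2 s.t. 2x + 3y >= 11, x >= 0, y >= 0:
Stationarity: 2x = mu*2 + mu_x, 2y = mu*3 + mu_y, with mu, mu_x, mu_y >= 0
Complementary slackness: mu*(2x + 3y - 11) = 0, mu_x*x = 0, mu_y*y = 0
(0, 0) is infeasible (2*0 + 3*0 < 11), so if mu = 0 stationarity would force x = mu_x/2 >= 0, y = mu_y/2 >= 0 with mu_x*x = mu_y*y = 0, i.e. x = y = 0: contradiction. Hence mu > 0 and 2x + 3y = 11 is active.
Try x > 0, y > 0 (so mu_x = mu_y = 0): x = 2*mu/2, y = 3*mu/2
Substitute: 2*(2*mu/2) + 3*(3*mu/2) = 11
  mu*13/2 = 11 => mu = 22/13
x* = 22/13 > 0, y* = 33/13 > 0, consistent with mu_x = mu_y = 0.
f is convex and the constraints are linear, so this KKT point is the global minimum.
f* = 121/13
Active constraints: 2x + 3y >= 11 (holds with equality, mu = 22/13 > 0); x >= 0 and y >= 0 are inactive (mu_x = mu_y = 0).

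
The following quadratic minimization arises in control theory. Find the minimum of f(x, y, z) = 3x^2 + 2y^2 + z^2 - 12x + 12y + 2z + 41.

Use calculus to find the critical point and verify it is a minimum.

f(x,y,z) = 3x^2 + 2y^2 + z^2 - 12x + 12y + 2z + 41
df/dx = 6x + (-12) = 0 => x = 2
df/dy = 4y + (12) = 0 => y = -3
df/dz = 2z + (2) = 0 => z = -1
f(2,-3,-1) = 3*(2)^2 + 2*(-3)^2 + 1*(-1)^2 + -12*(2) + 12*(-3) + 2*(-1) + 41 = 10
Hessian is diagonal with entries 6, 4, 2 > 0, confirmed minimum.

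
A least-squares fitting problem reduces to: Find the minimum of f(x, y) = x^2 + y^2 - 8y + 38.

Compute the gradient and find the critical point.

f(x,y) = x^2 + y^2 - 8y + 38
df/dx = 2x + (0) = 0  =>  x = 0
df/dy = 2y + (-8) = 0  =>  y = 4
f(0, 4) = 1*(0)^2 + 1*(4)^2 + -8*(4) + 38 = 22
Hessian is diagonal with entries 2, 2 > 0, so this is a minimum.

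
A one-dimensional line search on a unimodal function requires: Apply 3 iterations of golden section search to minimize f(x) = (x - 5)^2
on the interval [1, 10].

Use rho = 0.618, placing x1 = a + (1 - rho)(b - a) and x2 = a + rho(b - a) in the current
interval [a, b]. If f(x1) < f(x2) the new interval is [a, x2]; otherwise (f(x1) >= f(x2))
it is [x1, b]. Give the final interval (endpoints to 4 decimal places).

Golden section search for min of f(x) = (x - 5)^2 on [1, 10].
Each step: x1 = a + (1 - rho)(b - a), x2 = a + rho(b - a); if f(x1) < f(x2) keep [a, x2], otherwise keep [x1, b].
Step 1: [1.0000, 10.0000], x1=4.4380 (f=0.3158), x2=6.5620 (f=2.4398); f(x1) < f(x2) => keep [1.0000, 6.5620]
Step 2: [1.0000, 6.5620], x1=3.1247 (f=3.5168), x2=4.4373 (f=0.3166); f(x1) > f(x2) => keep [3.1247, 6.5620]
Step 3: [3.1247, 6.5620], x1=4.4377 (f=0.3161), x2=5.2489 (f=0.0620); f(x1) > f(x2) => keep [4.4377, 6.5620]
Final interval: [4.4377, 6.5620]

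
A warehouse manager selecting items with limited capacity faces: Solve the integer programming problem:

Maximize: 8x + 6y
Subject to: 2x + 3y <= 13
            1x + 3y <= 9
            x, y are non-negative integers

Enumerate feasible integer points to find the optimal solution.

Constraint 1: 2x + 3y <= 13
Constraint 2: 1x + 3y <= 9
Feasible x range (need y >= 0): 0 <= x <= min(13/2, 9/1) => x in {0, ..., 6}.
Enumerate feasible integer points row by row (the coefficient of y is 6 > 0, so for each x the largest feasible y gives the best value):
  x = 0: y <= min((13 - 2*0)/3, (9 - 1*0)/3) => y in {0, ..., 3}; best 8*0 + 6*3 = 18
  x = 1: y <= min((13 - 2*1)/3, (9 - 1*1)/3) => y in {0, ..., 2}; best 8*1 + 6*2 = 20
  x = 2: y <= min((13 - 2*2)/3, (9 - 1*2)/3) => y in {0, ..., 2}; best 8*2 + 6*2 = 28
  x = 3: y <= min((13 - 2*3)/3, (9 - 1*3)/3) => y in {0, ..., 2}; best 8*3 + 6*2 = 36
  x = 4: y <= min((13 - 2*4)/3, (9 - 1*4)/3) => y in {0, ..., 1}; best 8*4 + 6*1 = 38
  x = 5: y <= min((13 - 2*5)/3, (9 - 1*5)/3) => y in {0, ..., 1}; best 8*5 + 6*1 = 46
  x = 6: y <= min((13 - 2*6)/3, (9 - 1*6)/3) => y in {0}; best 8*6 + 6*0 = 48
The maximum 8x + 6y = 48 is achieved at x = 6, y = 0.
Check: 2*6 + 3*0 = 12 <= 13 and 1*6 + 3*0 = 6 <= 9.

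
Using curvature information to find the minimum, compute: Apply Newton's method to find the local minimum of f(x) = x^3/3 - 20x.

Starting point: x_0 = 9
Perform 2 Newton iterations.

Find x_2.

f(x) = x^3/3 - 20x
f'(x) = x^2 - 20, f''(x) = 2x
Newton update: x_{n+1} = x_n - (x_n^2 - 20)/(2*x_n)
Step 1: x_0 = 9, f'=61, f''=18, x_1 = 101/18
Step 2: x_1 = 101/18, f'=3721/324, f''=101/9, x_2 = 16681/3636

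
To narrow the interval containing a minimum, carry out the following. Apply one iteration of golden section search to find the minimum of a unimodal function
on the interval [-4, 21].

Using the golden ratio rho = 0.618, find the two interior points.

Golden section search on [-4, 21].
Golden ratio rho = 0.618 (approx).
Interior points:
  x_1 = -4 + (1-0.618)*25 = 5.5500
  x_2 = -4 + 0.618*25 = 11.4500
Compare f(x_1) and f(x_2) to determine which subinterval to keep.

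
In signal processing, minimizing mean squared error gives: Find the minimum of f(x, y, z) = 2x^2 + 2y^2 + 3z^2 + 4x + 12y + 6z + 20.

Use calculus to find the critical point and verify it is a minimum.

f(x,y,z) = 2x^2 + 2y^2 + 3z^2 + 4x + 12y + 6z + 20
df/dx = 4x + (4) = 0 => x = -1
df/dy = 4y + (12) = 0 => y = -3
df/dz = 6z + (6) = 0 => z = -1
f(-1,-3,-1) = 2*(-1)^2 + 2*(-3)^2 + 3*(-1)^2 + 4*(-1) + 12*(-3) + 6*(-1) + 20 = -3
Hessian is diagonal with entries 4, 4, 6 > 0, confirmed minimum.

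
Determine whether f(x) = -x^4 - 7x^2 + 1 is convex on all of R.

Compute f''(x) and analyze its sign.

f(x) = -x^4 - 7x^2 + 1
f'(x) = -4x^3 + -14x
f''(x) = -12x^2 + -14
f''(x) = -12x^2 + -14 <= -14 < 0 for all x
Therefore, f is concave on R.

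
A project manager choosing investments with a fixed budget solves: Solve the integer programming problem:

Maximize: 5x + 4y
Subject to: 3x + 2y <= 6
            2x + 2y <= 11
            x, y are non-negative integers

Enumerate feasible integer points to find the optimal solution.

Constraint 1: 3x + 2y <= 6
Constraint 2: 2x + 2y <= 11
Feasible x range (need y >= 0): 0 <= x <= min(6/3, 11/2) => x in {0, ..., 2}.
Enumerate feasible integer points row by row (the coefficient of y is 4 > 0, so for each x the largest feasible y gives the best value):
  x = 0: y <= min((6 - 3*0)/2, (11 - 2*0)/2) => y in {0, ..., 3}; best 5*0 + 4*3 = 12
  x = 1: y <= min((6 - 3*1)/2, (11 - 2*1)/2) => y in {0, ..., 1}; best 5*1 + 4*1 = 9
  x = 2: y <= min((6 - 3*2)/2, (11 - 2*2)/2) => y in {0}; best 5*2 + 4*0 = 10
The maximum 5x + 4y = 12 is achieved at x = 0, y = 3.
Check: 3*0 + 2*3 = 6 <= 6 and 2*0 + 2*3 = 6 <= 11.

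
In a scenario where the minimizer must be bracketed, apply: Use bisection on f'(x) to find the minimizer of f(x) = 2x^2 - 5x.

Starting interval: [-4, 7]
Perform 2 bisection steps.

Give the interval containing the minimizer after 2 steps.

Finding critical point of f(x) = 2x^2 - 5x using bisection on f'(x) = 4x + -5.
f'(x) = 0 when x = 5/4.
Starting interval: [-4, 7]
Step 1: mid = 3/2, f'(mid) = 1, new interval = [-4, 3/2]
Step 2: mid = -5/4, f'(mid) = -10, new interval = [-5/4, 3/2]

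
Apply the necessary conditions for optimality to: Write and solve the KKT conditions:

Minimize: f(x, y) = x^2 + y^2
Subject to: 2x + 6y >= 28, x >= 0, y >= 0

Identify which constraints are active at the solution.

KKT conditions for min x^2 + y^2 s.t. 2x + 6y >= 28, x >= 0, y >= 0:
Stationarity: 2x = mu*2 + mu_x, 2y = mu*6 + mu_y, with mu, mu_x, mu_y >= 0
Complementary slackness: mu*(2x + 6y - 28) = 0, mu_x*x = 0, mu_y*y = 0
(0, 0) is infeasible (2*0 + 6*0 < 28), so if mu = 0 stationarity would force x = mu_x/2 >= 0, y = mu_y/2 >= 0 with mu_x*x = mu_y*y = 0, i.e. x = y = 0: contradiction. Hence mu > 0 and 2x + 6y = 28 is active.
Try x > 0, y > 0 (so mu_x = mu_y = 0): x = 2*mu/2, y = 6*mu/2
Substitute: 2*(2*mu/2) + 6*(6*mu/2) = 28
  mu*40/2 = 28 => mu = 7/5
x* = 7/5 > 0, y* = 21/5 > 0, consistent with mu_x = mu_y = 0.
f is convex and the constraints are linear, so this KKT point is the global minimum.
f* = 98/5
Active constraints: 2x + 6y >= 28 (holds with equality, mu = 7/5 > 0); x >= 0 and y >= 0 are inactive (mu_x = mu_y = 0).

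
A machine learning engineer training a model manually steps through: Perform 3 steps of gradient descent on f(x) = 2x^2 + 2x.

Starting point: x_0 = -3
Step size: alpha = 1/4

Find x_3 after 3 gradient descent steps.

f(x) = 2x^2 + 2x, f'(x) = 4x + (2)
Step 1: f'(-3) = -10, x_1 = -3 - 1/4 * -10 = -1/2
Step 2: f'(-1/2) = 0, x_2 = -1/2 - 1/4 * 0 = -1/2
Step 3: f'(-1/2) = 0, x_3 = -1/2 - 1/4 * 0 = -1/2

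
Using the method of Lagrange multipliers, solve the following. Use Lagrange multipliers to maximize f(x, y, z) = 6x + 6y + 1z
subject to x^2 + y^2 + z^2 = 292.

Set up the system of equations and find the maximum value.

Lagrange conditions: 6 = 2*lambda*x, 6 = 2*lambda*y, 1 = 2*lambda*z
So x:6 = y:6 = z:1, i.e. x = 6t, y = 6t, z = 1t
Constraint: t^2*(6^2 + 6^2 + 1^2) = 292
  t^2 * 73 = 292  =>  t = sqrt(4)
Maximum = 6*6t + 6*6t + 1*1t = 73*sqrt(4) = 146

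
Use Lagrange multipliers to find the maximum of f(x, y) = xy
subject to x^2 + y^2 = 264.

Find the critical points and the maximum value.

Lagrange conditions: y = 2*lambda*x and x = 2*lambda*y
If x = 0 then y = 0, violating the constraint, so x, y != 0.
Dividing: y/x = x/y => x^2 = y^2 => y = x or y = -x
Constraint: 2x^2 = 264 => x^2 = 132 => x = +/-sqrt(132)
Critical points: (sqrt(132), sqrt(132)), (-sqrt(132), -sqrt(132)), (sqrt(132), -sqrt(132)), (-sqrt(132), sqrt(132))
  y = x:  xy = x^2 = 132  at (sqrt(132), sqrt(132)) and (-sqrt(132), -sqrt(132))
  y = -x: xy = -x^2 = -132 at (sqrt(132), -sqrt(132)) and (-sqrt(132), sqrt(132))
Maximum xy = 132 at (sqrt(132), sqrt(132)) and (-sqrt(132), -sqrt(132))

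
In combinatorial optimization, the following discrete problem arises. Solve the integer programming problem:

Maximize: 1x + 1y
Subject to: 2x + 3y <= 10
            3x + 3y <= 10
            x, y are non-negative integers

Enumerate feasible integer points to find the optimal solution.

Constraint 1: 2x + 3y <= 10
Constraint 2: 3x + 3y <= 10
Feasible x range (need y >= 0): 0 <= x <= min(10/2, 10/3) => x in {0, ..., 3}.
Enumerate feasible integer points row by row (the coefficient of y is 1 > 0, so for each x the largest feasible y gives the best value):
  x = 0: y <= min((10 - 2*0)/3, (10 - 3*0)/3) => y in {0, ..., 3}; best 1*0 + 1*3 = 3
  x = 1: y <= min((10 - 2*1)/3, (10 - 3*1)/3) => y in {0, ..., 2}; best 1*1 + 1*2 = 3
  x = 2: y <= min((10 - 2*2)/3, (10 - 3*2)/3) => y in {0, ..., 1}; best 1*2 + 1*1 = 3
  x = 3: y <= min((10 - 2*3)/3, (10 - 3*3)/3) => y in {0}; best 1*3 + 1*0 = 3
The maximum 1x + 1y = 3 is achieved at x = 0, y = 3.
(The same value 3 is also attained at (1, 2), (2, 1), (3, 0).)
Check: 2*0 + 3*3 = 9 <= 10 and 3*0 + 3*3 = 9 <= 10.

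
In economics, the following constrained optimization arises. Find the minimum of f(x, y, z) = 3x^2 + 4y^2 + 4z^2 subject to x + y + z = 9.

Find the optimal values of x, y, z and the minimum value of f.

Using Lagrange multipliers on f = 3x^2 + 4y^2 + 4z^2 with constraint x + y + z = 9:
Conditions: 2*3*x = lambda, 2*4*y = lambda, 2*4*z = lambda
So x = lambda/6, y = lambda/8, z = lambda/8
Substituting into constraint: lambda * (5/12) = 9
lambda = 108/5
x = 18/5, y = 27/10, z = 27/10
Minimum value = 486/5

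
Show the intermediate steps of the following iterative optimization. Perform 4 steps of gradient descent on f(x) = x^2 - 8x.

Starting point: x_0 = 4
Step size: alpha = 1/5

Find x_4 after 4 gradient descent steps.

f(x) = x^2 - 8x, f'(x) = 2x + (-8)
Step 1: f'(4) = 0, x_1 = 4 - 1/5 * 0 = 4
Step 2: f'(4) = 0, x_2 = 4 - 1/5 * 0 = 4
Step 3: f'(4) = 0, x_3 = 4 - 1/5 * 0 = 4
Step 4: f'(4) = 0, x_4 = 4 - 1/5 * 0 = 4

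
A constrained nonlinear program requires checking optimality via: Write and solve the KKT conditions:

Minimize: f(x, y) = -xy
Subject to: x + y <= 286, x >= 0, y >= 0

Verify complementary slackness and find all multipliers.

Problem: min -xy s.t. x + y <= 286 (multiplier lambda), x >= 0 (mu_x), y >= 0 (mu_y)
KKT stationarity: -y + lambda - mu_x = 0, -x + lambda - mu_y = 0, with lambda, mu_x, mu_y >= 0
Complementary slackness: lambda*(x + y - 286) = 0, mu_x*x = 0, mu_y*y = 0
If lambda = 0: y = -mu_x <= 0 and x = -mu_y <= 0 force x = y = 0 with f = 0; but x = y = 143 is feasible with f = -20449 < 0, so this is not the minimum. Hence lambda > 0 and x + y = 286.
Try x > 0, y > 0 (so mu_x = mu_y = 0): y = lambda, x = lambda => x = y = lambda
x + y = 286 => 2*lambda = 286 => lambda = 143
x* = y* = 143 > 0, consistent with mu_x = mu_y = 0.
(Any feasible point with x = 0 or y = 0 has f = 0 > -20449, so the minimum is not on those boundaries.)
min(-xy) = -20449 (i.e. max xy = 20449)
Multipliers: lambda = 143, mu_x = 0, mu_y = 0
Complementary slackness: lambda*(x + y - 286) = 143*(143 + 143 - 286) = 0, mu_x*x = 0*143 = 0, mu_y*y = 0*143 = 0. Satisfied.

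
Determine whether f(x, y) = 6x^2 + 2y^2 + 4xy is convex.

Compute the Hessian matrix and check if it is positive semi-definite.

f(x,y) = 6x^2 + 2y^2 + 4xy
Hessian H = [[12, 4], [4, 4]]
trace(H) = 16, det(H) = 32
Eigenvalues: (16 +/- sqrt(128)) / 2 = 13.66, 2.343
Since both eigenvalues > 0, f is convex.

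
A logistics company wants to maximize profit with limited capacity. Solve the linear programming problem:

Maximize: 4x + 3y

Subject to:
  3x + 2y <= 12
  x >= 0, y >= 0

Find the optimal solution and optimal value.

The feasible region has vertices at [(0, 0), (4, 0), (0, 6)].
Checking objective 4x + 3y at each vertex:
  (0, 0): 4*0 + 3*0 = 0
  (4, 0): 4*4 + 3*0 = 16
  (0, 6): 4*0 + 3*6 = 18
Maximum is 18 at (0, 6).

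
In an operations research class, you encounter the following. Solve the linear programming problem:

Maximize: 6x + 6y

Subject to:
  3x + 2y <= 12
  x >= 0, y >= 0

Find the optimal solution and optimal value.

The feasible region has vertices at [(0, 0), (4, 0), (0, 6)].
Checking objective 6x + 6y at each vertex:
  (0, 0): 6*0 + 6*0 = 0
  (4, 0): 6*4 + 6*0 = 24
  (0, 6): 6*0 + 6*6 = 36
Maximum is 36 at (0, 6).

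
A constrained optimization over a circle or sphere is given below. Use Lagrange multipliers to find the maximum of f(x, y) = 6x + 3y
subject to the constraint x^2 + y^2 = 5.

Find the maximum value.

Set up Lagrange conditions: grad f = lambda * grad g
  6 = 2*lambda*x
  3 = 2*lambda*y
From these: x/y = 6/3, so x = 6t, y = 3t for some t.
Substitute into constraint: (6t)^2 + (3t)^2 = 5
  t^2 * 45 = 5
  t = sqrt(5/45)
Maximum = 6*x + 3*y = (6^2 + 3^2)*t = 45 * sqrt(5/45) = 15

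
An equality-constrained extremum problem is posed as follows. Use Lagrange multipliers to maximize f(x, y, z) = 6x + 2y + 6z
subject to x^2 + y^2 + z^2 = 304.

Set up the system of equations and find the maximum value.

Lagrange conditions: 6 = 2*lambda*x, 2 = 2*lambda*y, 6 = 2*lambda*z
So x:6 = y:2 = z:6, i.e. x = 6t, y = 2t, z = 6t
Constraint: t^2*(6^2 + 2^2 + 6^2) = 304
  t^2 * 76 = 304  =>  t = sqrt(4)
Maximum = 6*6t + 2*2t + 6*6t = 76*sqrt(4) = 152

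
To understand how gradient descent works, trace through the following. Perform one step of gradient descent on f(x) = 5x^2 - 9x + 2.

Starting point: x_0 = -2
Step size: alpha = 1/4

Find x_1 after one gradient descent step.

f(x) = 5x^2 - 9x + 2
f'(x) = 10x - 9
f'(-2) = 10*-2 + (-9) = -29
x_1 = x_0 - alpha * f'(x_0) = -2 - 1/4 * -29 = 21/4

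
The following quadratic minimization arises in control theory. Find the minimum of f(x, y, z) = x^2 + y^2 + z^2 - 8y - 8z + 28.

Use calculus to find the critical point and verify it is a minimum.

f(x,y,z) = x^2 + y^2 + z^2 - 8y - 8z + 28
df/dx = 2x + (0) = 0 => x = 0
df/dy = 2y + (-8) = 0 => y = 4
df/dz = 2z + (-8) = 0 => z = 4
f(0,4,4) = 1*(0)^2 + 1*(4)^2 + 1*(4)^2 + -8*(4) + -8*(4) + 28 = -4
Hessian is diagonal with entries 2, 2, 2 > 0, confirmed minimum.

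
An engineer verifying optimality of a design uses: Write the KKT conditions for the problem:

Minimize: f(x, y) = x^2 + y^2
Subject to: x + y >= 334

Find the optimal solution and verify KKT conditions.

KKT conditions for min x^2 + y^2 s.t. x + y >= 334:
Stationarity: 2x = mu, 2y = mu
So x = y = mu/2.
Complementary slackness: mu*(x + y - 334) = 0
Primal feasibility: x + y >= 334; dual feasibility: mu >= 0
If mu = 0 then x = y = 0, but 0 + 0 < 334 is infeasible, so the constraint is active.
Constraint active: x + y = 2*(mu/2) = 334 => mu = 334
x = y = 167, f = 55778
Verify: stationarity 2*167 = 334 = mu; primal 167 + 167 = 334 >= 334; dual mu = 334 >= 0; complementary slackness 334*(334 - 334) = 0. All KKT conditions hold.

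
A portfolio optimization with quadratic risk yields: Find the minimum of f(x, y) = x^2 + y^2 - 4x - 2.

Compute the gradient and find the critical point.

f(x,y) = x^2 + y^2 - 4x - 2
df/dx = 2x + (-4) = 0  =>  x = 2
df/dy = 2y + (0) = 0  =>  y = 0
f(2, 0) = 1*(2)^2 + 1*(0)^2 + -4*(2) + -2 = -6
Hessian is diagonal with entries 2, 2 > 0, so this is a minimum.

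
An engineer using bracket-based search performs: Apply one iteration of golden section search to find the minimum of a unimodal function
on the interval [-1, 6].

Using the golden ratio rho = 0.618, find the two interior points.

Golden section search on [-1, 6].
Golden ratio rho = 0.618 (approx).
Interior points:
  x_1 = -1 + (1-0.618)*7 = 1.6740
  x_2 = -1 + 0.618*7 = 3.3260
Compare f(x_1) and f(x_2) to determine which subinterval to keep.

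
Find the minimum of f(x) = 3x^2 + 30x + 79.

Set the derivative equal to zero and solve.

f(x) = 3x^2 + 30x + 79
f'(x) = 6x + (30) = 0
x = -30/6 = -5
f(-5) = 4
Since f''(x) = 6 > 0, this is a minimum.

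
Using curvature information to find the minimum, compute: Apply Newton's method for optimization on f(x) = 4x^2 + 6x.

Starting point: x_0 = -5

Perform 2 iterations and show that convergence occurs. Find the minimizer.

f(x) = 4x^2 + 6x, f'(x) = 8x + (6), f''(x) = 8
Step 1: f'(-5) = -34, x_1 = -5 - -34/8 = -3/4
Step 2: f'(-3/4) = 0, x_2 = -3/4 (converged)
Newton's method converges in 1 step for quadratics.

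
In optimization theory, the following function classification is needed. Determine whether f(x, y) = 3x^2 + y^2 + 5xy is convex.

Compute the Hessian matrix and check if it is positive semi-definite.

f(x,y) = 3x^2 + y^2 + 5xy
Hessian H = [[6, 5], [5, 2]]
trace(H) = 8, det(H) = -13
Eigenvalues: (8 +/- sqrt(116)) / 2 = 9.385, -1.385
Since not both eigenvalues positive, f is neither convex nor concave.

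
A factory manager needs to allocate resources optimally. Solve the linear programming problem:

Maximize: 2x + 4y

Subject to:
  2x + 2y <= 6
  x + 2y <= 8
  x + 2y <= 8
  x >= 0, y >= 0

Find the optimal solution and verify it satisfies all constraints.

Feasible vertices: (0, 0), (0, 3), (3, 0)
Objective 2x + 4y at each vertex:
  (0, 0): 0
  (0, 3): 12
  (3, 0): 6
Maximum is 12 at (0, 3).
Verify constraints at (x, y) = (0, 3):
  2*0 + 2*3 = 6 <= 6 (active)
  1*0 + 2*3 = 6 <= 8
  1*0 + 2*3 = 6 <= 8
  x = 0 >= 0, y = 3 >= 0. All constraints satisfied.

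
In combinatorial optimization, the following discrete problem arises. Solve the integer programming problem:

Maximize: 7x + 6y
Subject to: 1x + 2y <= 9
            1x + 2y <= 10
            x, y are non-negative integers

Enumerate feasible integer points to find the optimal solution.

Constraint 1: 1x + 2y <= 9
Constraint 2: 1x + 2y <= 10
Feasible x range (need y >= 0): 0 <= x <= min(9/1, 10/1) => x in {0, ..., 9}.
Enumerate feasible integer points row by row (the coefficient of y is 6 > 0, so for each x the largest feasible y gives the best value):
  x = 0: y <= min((9 - 1*0)/2, (10 - 1*0)/2) => y in {0, ..., 4}; best 7*0 + 6*4 = 24
  x = 1: y <= min((9 - 1*1)/2, (10 - 1*1)/2) => y in {0, ..., 4}; best 7*1 + 6*4 = 31
  x = 2: y <= min((9 - 1*2)/2, (10 - 1*2)/2) => y in {0, ..., 3}; best 7*2 + 6*3 = 32
  x = 3: y <= min((9 - 1*3)/2, (10 - 1*3)/2) => y in {0, ..., 3}; best 7*3 + 6*3 = 39
  x = 4: y <= min((9 - 1*4)/2, (10 - 1*4)/2) => y in {0, ..., 2}; best 7*4 + 6*2 = 40
  x = 5: y <= min((9 - 1*5)/2, (10 - 1*5)/2) => y in {0, ..., 2}; best 7*5 + 6*2 = 47
  x = 6: y <= min((9 - 1*6)/2, (10 - 1*6)/2) => y in {0, ..., 1}; best 7*6 + 6*1 = 48
  x = 7: y <= min((9 - 1*7)/2, (10 - 1*7)/2) => y in {0, ..., 1}; best 7*7 + 6*1 = 55
  x = 8: y <= min((9 - 1*8)/2, (10 - 1*8)/2) => y in {0}; best 7*8 + 6*0 = 56
  x = 9: y <= min((9 - 1*9)/2, (10 - 1*9)/2) => y in {0}; best 7*9 + 6*0 = 63
The maximum 7x + 6y = 63 is achieved at x = 9, y = 0.
Check: 1*9 + 2*0 = 9 <= 9 and 1*9 + 2*0 = 9 <= 10.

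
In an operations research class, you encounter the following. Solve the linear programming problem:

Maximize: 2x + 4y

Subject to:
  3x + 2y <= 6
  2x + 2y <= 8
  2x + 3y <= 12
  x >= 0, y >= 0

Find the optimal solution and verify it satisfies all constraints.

Feasible vertices: (0, 0), (0, 3), (2, 0)
Objective 2x + 4y at each vertex:
  (0, 0): 0
  (0, 3): 12
  (2, 0): 4
Maximum is 12 at (0, 3).
Verify constraints at (x, y) = (0, 3):
  3*0 + 2*3 = 6 <= 6 (active)
  2*0 + 2*3 = 6 <= 8
  2*0 + 3*3 = 9 <= 12
  x = 0 >= 0, y = 3 >= 0. All constraints satisfied.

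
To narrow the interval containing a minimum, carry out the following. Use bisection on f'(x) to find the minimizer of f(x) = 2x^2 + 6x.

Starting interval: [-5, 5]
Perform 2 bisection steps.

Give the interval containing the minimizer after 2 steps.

Finding critical point of f(x) = 2x^2 + 6x using bisection on f'(x) = 4x + 6.
f'(x) = 0 when x = -3/2.
Starting interval: [-5, 5]
Step 1: mid = 0, f'(mid) = 6, new interval = [-5, 0]
Step 2: mid = -5/2, f'(mid) = -4, new interval = [-5/2, 0]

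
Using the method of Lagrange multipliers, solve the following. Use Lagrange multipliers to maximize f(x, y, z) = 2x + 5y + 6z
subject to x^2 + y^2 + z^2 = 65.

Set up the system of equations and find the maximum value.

Lagrange conditions: 2 = 2*lambda*x, 5 = 2*lambda*y, 6 = 2*lambda*z
So x:2 = y:5 = z:6, i.e. x = 2t, y = 5t, z = 6t
Constraint: t^2*(2^2 + 5^2 + 6^2) = 65
  t^2 * 65 = 65  =>  t = sqrt(1)
Maximum = 2*2t + 5*5t + 6*6t = 65*sqrt(1) = 65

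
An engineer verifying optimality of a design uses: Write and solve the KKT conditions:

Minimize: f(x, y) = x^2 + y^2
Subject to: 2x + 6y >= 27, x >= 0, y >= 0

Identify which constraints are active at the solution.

KKT conditions for min x^2 + y^2 s.t. 2x + 6y >= 27, x >= 0, y >= 0:
Stationarity: 2x = mu*2 + mu_x, 2y = mu*6 + mu_y, with mu, mu_x, mu_y >= 0
Complementary slackness: mu*(2x + 6y - 27) = 0, mu_x*x = 0, mu_y*y = 0
(0, 0) is infeasible (2*0 + 6*0 < 27), so if mu = 0 stationarity would force x = mu_x/2 >= 0, y = mu_y/2 >= 0 with mu_x*x = mu_y*y = 0, i.e. x = y = 0: contradiction. Hence mu > 0 and 2x + 6y = 27 is active.
Try x > 0, y > 0 (so mu_x = mu_y = 0): x = 2*mu/2, y = 6*mu/2
Substitute: 2*(2*mu/2) + 6*(6*mu/2) = 27
  mu*40/2 = 27 => mu = 27/20
x* = 27/20 > 0, y* = 81/20 > 0, consistent with mu_x = mu_y = 0.
f is convex and the constraints are linear, so this KKT point is the global minimum.
f* = 729/40
Active constraints: 2x + 6y >= 27 (holds with equality, mu = 27/20 > 0); x >= 0 and y >= 0 are inactive (mu_x = mu_y = 0).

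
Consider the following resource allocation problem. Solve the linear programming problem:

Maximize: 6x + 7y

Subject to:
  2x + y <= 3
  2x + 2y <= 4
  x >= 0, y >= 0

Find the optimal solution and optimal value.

Feasible vertices: (0, 0), (0, 2), (1, 1), (3/2, 0)
Objective 6x + 7y at each:
  (0, 0): 0
  (0, 2): 14
  (1, 1): 13
  (3/2, 0): 9
Maximum is 14 at (0, 2).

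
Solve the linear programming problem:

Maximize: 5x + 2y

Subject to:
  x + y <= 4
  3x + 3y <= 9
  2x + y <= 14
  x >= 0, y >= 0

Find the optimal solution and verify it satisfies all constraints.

Feasible vertices: (0, 0), (0, 3), (3, 0)
Objective 5x + 2y at each vertex:
  (0, 0): 0
  (0, 3): 6
  (3, 0): 15
Maximum is 15 at (3, 0).
Verify constraints at (x, y) = (3, 0):
  1*3 + 1*0 = 3 <= 4
  3*3 + 3*0 = 9 <= 9 (active)
  2*3 + 1*0 = 6 <= 14
  x = 3 >= 0, y = 0 >= 0. All constraints satisfied.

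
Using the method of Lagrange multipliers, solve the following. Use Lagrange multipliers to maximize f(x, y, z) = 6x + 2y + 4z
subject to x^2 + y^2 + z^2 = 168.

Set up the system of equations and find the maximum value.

Lagrange conditions: 6 = 2*lambda*x, 2 = 2*lambda*y, 4 = 2*lambda*z
So x:6 = y:2 = z:4, i.e. x = 6t, y = 2t, z = 4t
Constraint: t^2*(6^2 + 2^2 + 4^2) = 168
  t^2 * 56 = 168  =>  t = sqrt(3)
Maximum = 6*6t + 2*2t + 4*4t = 56*sqrt(3) = sqrt(9408)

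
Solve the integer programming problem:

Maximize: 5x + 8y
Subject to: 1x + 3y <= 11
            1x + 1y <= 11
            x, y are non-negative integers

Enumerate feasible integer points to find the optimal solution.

Constraint 1: 1x + 3y <= 11
Constraint 2: 1x + 1y <= 11
Feasible x range (need y >= 0): 0 <= x <= min(11/1, 11/1) => x in {0, ..., 11}.
Enumerate feasible integer points row by row (the coefficient of y is 8 > 0, so for each x the largest feasible y gives the best value):
  x = 0: y <= min((11 - 1*0)/3, (11 - 1*0)/1) => y in {0, ..., 3}; best 5*0 + 8*3 = 24
  x = 1: y <= min((11 - 1*1)/3, (11 - 1*1)/1) => y in {0, ..., 3}; best 5*1 + 8*3 = 29
  x = 2: y <= min((11 - 1*2)/3, (11 - 1*2)/1) => y in {0, ..., 3}; best 5*2 + 8*3 = 34
  x = 3: y <= min((11 - 1*3)/3, (11 - 1*3)/1) => y in {0, ..., 2}; best 5*3 + 8*2 = 31
  x = 4: y <= min((11 - 1*4)/3, (11 - 1*4)/1) => y in {0, ..., 2}; best 5*4 + 8*2 = 36
  x = 5: y <= min((11 - 1*5)/3, (11 - 1*5)/1) => y in {0, ..., 2}; best 5*5 + 8*2 = 41
  x = 6: y <= min((11 - 1*6)/3, (11 - 1*6)/1) => y in {0, ..., 1}; best 5*6 + 8*1 = 38
  x = 7: y <= min((11 - 1*7)/3, (11 - 1*7)/1) => y in {0, ..., 1}; best 5*7 + 8*1 = 43
  x = 8: y <= min((11 - 1*8)/3, (11 - 1*8)/1) => y in {0, ..., 1}; best 5*8 + 8*1 = 48
  x = 9: y <= min((11 - 1*9)/3, (11 - 1*9)/1) => y in {0}; best 5*9 + 8*0 = 45
  x = 10: y <= min((11 - 1*10)/3, (11 - 1*10)/1) => y in {0}; best 5*10 + 8*0 = 50
  x = 11: y <= min((11 - 1*11)/3, (11 - 1*11)/1) => y in {0}; best 5*11 + 8*0 = 55
The maximum 5x + 8y = 55 is achieved at x = 11, y = 0.
Check: 1*11 + 3*0 = 11 <= 11 and 1*11 + 1*0 = 11 <= 11.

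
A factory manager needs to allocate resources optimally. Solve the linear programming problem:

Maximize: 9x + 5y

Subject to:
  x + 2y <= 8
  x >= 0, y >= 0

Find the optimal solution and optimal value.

The feasible region has vertices at [(0, 0), (8, 0), (0, 4)].
Checking objective 9x + 5y at each vertex:
  (0, 0): 9*0 + 5*0 = 0
  (8, 0): 9*8 + 5*0 = 72
  (0, 4): 9*0 + 5*4 = 20
Maximum is 72 at (8, 0).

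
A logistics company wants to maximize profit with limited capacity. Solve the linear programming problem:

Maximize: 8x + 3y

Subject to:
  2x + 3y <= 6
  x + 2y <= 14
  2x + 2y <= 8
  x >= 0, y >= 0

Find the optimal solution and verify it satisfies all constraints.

Feasible vertices: (0, 0), (0, 2), (3, 0)
Objective 8x + 3y at each vertex:
  (0, 0): 0
  (0, 2): 6
  (3, 0): 24
Maximum is 24 at (3, 0).
Verify constraints at (x, y) = (3, 0):
  2*3 + 3*0 = 6 <= 6 (active)
  1*3 + 2*0 = 3 <= 14
  2*3 + 2*0 = 6 <= 8
  x = 3 >= 0, y = 0 >= 0. All constraints satisfied.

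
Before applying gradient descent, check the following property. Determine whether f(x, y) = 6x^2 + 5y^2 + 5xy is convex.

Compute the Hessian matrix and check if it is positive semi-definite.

f(x,y) = 6x^2 + 5y^2 + 5xy
Hessian H = [[12, 5], [5, 10]]
trace(H) = 22, det(H) = 95
Eigenvalues: (22 +/- sqrt(104)) / 2 = 16.1, 5.901
Since both eigenvalues > 0, f is convex.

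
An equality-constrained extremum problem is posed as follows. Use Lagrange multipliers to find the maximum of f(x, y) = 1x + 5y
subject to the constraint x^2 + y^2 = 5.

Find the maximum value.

Set up Lagrange conditions: grad f = lambda * grad g
  1 = 2*lambda*x
  5 = 2*lambda*y
From these: x/y = 1/5, so x = 1t, y = 5t for some t.
Substitute into constraint: (1t)^2 + (5t)^2 = 5
  t^2 * 26 = 5
  t = sqrt(5/26)
Maximum = 1*x + 5*y = (1^2 + 5^2)*t = 26 * sqrt(5/26) = sqrt(130)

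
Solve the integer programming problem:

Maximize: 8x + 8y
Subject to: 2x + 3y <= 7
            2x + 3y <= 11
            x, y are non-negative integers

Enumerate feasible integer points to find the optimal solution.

Constraint 1: 2x + 3y <= 7
Constraint 2: 2x + 3y <= 11
Feasible x range (need y >= 0): 0 <= x <= min(7/2, 11/2) => x in {0, ..., 3}.
Enumerate feasible integer points row by row (the coefficient of y is 8 > 0, so for each x the largest feasible y gives the best value):
  x = 0: y <= min((7 - 2*0)/3, (11 - 2*0)/3) => y in {0, ..., 2}; best 8*0 + 8*2 = 16
  x = 1: y <= min((7 - 2*1)/3, (11 - 2*1)/3) => y in {0, ..., 1}; best 8*1 + 8*1 = 16
  x = 2: y <= min((7 - 2*2)/3, (11 - 2*2)/3) => y in {0, ..., 1}; best 8*2 + 8*1 = 24
  x = 3: y <= min((7 - 2*3)/3, (11 - 2*3)/3) => y in {0}; best 8*3 + 8*0 = 24
The maximum 8x + 8y = 24 is achieved at x = 2, y = 1.
(The same value 24 is also attained at (3, 0).)
Check: 2*2 + 3*1 = 7 <= 7 and 2*2 + 3*1 = 7 <= 11.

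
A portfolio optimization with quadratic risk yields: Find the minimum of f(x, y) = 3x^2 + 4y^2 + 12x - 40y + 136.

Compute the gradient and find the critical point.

f(x,y) = 3x^2 + 4y^2 + 12x - 40y + 136
df/dx = 6x + (12) = 0  =>  x = -2
df/dy = 8y + (-40) = 0  =>  y = 5
f(-2, 5) = 3*(-2)^2 + 4*(5)^2 + 12*(-2) + -40*(5) + 136 = 24
Hessian is diagonal with entries 6, 8 > 0, so this is a minimum.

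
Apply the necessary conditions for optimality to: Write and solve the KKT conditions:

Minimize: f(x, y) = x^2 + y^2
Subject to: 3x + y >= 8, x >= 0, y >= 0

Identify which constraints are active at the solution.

KKT conditions for min x^2 + y^2 s.t. 3x + 1y >= 8, x >= 0, y >= 0:
Stationarity: 2x = mu*3 + mu_x, 2y = mu*1 + mu_y, with mu, mu_x, mu_y >= 0
Complementary slackness: mu*(3x + y - 8) = 0, mu_x*x = 0, mu_y*y = 0
(0, 0) is infeasible (3*0 + 1*0 < 8), so if mu = 0 stationarity would force x = mu_x/2 >= 0, y = mu_y/2 >= 0 with mu_x*x = mu_y*y = 0, i.e. x = y = 0: contradiction. Hence mu > 0 and 3x + y = 8 is active.
Try x > 0, y > 0 (so mu_x = mu_y = 0): x = 3*mu/2, y = 1*mu/2
Substitute: 3*(3*mu/2) + 1*(1*mu/2) = 8
  mu*10/2 = 8 => mu = 8/5
x* = 12/5 > 0, y* = 4/5 > 0, consistent with mu_x = mu_y = 0.
f is convex and the constraints are linear, so this KKT point is the global minimum.
f* = 32/5
Active constraints: 3x + y >= 8 (holds with equality, mu = 8/5 > 0); x >= 0 and y >= 0 are inactive (mu_x = mu_y = 0).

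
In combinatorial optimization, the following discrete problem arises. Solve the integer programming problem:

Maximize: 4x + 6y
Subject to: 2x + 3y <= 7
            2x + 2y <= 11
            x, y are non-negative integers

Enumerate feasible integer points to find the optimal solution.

Constraint 1: 2x + 3y <= 7
Constraint 2: 2x + 2y <= 11
Feasible x range (need y >= 0): 0 <= x <= min(7/2, 11/2) => x in {0, ..., 3}.
Enumerate feasible integer points row by row (the coefficient of y is 6 > 0, so for each x the largest feasible y gives the best value):
  x = 0: y <= min((7 - 2*0)/3, (11 - 2*0)/2) => y in {0, ..., 2}; best 4*0 + 6*2 = 12
  x = 1: y <= min((7 - 2*1)/3, (11 - 2*1)/2) => y in {0, ..., 1}; best 4*1 + 6*1 = 10
  x = 2: y <= min((7 - 2*2)/3, (11 - 2*2)/2) => y in {0, ..., 1}; best 4*2 + 6*1 = 14
  x = 3: y <= min((7 - 2*3)/3, (11 - 2*3)/2) => y in {0}; best 4*3 + 6*0 = 12
The maximum 4x + 6y = 14 is achieved at x = 2, y = 1.
Check: 2*2 + 3*1 = 7 <= 7 and 2*2 + 2*1 = 6 <= 11.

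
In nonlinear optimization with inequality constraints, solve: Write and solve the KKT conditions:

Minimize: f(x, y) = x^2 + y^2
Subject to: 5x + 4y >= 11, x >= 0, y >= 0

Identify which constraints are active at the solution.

KKT conditions for min x^2 + y^2 s.t. 5x + 4y >= 11, x >= 0, y >= 0:
Stationarity: 2x = mu*5 + mu_x, 2y = mu*4 + mu_y, with mu, mu_x, mu_y >= 0
Complementary slackness: mu*(5x + 4y - 11) = 0, mu_x*x = 0, mu_y*y = 0
(0, 0) is infeasible (5*0 + 4*0 < 11), so if mu = 0 stationarity would force x = mu_x/2 >= 0, y = mu_y/2 >= 0 with mu_x*x = mu_y*y = 0, i.e. x = y = 0: contradiction. Hence mu > 0 and 5x + 4y = 11 is active.
Try x > 0, y > 0 (so mu_x = mu_y = 0): x = 5*mu/2, y = 4*mu/2
Substitute: 5*(5*mu/2) + 4*(4*mu/2) = 11
  mu*41/2 = 11 => mu = 22/41
x* = 55/41 > 0, y* = 44/41 > 0, consistent with mu_x = mu_y = 0.
f is convex and the constraints are linear, so this KKT point is the global minimum.
f* = 121/41
Active constraints: 5x + 4y >= 11 (holds with equality, mu = 22/41 > 0); x >= 0 and y >= 0 are inactive (mu_x = mu_y = 0).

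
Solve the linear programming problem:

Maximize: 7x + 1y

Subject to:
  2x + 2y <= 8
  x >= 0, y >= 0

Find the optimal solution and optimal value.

The feasible region has vertices at [(0, 0), (4, 0), (0, 4)].
Checking objective 7x + 1y at each vertex:
  (0, 0): 7*0 + 1*0 = 0
  (4, 0): 7*4 + 1*0 = 28
  (0, 4): 7*0 + 1*4 = 4
Maximum is 28 at (4, 0).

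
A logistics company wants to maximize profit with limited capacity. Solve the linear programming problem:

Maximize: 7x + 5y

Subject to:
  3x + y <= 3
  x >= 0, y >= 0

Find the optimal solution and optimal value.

The feasible region has vertices at [(0, 0), (1, 0), (0, 3)].
Checking objective 7x + 5y at each vertex:
  (0, 0): 7*0 + 5*0 = 0
  (1, 0): 7*1 + 5*0 = 7
  (0, 3): 7*0 + 5*3 = 15
Maximum is 15 at (0, 3).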